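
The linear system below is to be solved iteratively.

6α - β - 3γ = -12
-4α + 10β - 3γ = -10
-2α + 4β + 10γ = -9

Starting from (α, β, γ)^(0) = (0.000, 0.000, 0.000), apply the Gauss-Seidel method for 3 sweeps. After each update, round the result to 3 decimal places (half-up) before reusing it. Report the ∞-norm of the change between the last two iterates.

Iteration 1:
  α = (-12 - (-1)·0.000 - (-3)·0.000) / (6) = -2.000
  β = (-10 - (-4)·-2.000 - (-3)·0.000) / (10) = -1.800
  γ = (-9 - (-2)·-2.000 - (4)·-1.800) / (10) = -0.580
Iteration 2:
  α = (-12 - (-1)·-1.800 - (-3)·-0.580) / (6) = -2.590
  β = (-10 - (-4)·-2.590 - (-3)·-0.580) / (10) = -2.210
  γ = (-9 - (-2)·-2.590 - (4)·-2.210) / (10) = -0.534
Iteration 3:
  α = (-12 - (-1)·-2.210 - (-3)·-0.534) / (6) = -2.635
  β = (-10 - (-4)·-2.635 - (-3)·-0.534) / (10) = -2.214
  γ = (-9 - (-2)·-2.635 - (4)·-2.214) / (10) = -0.541
Change: (-0.045, -0.004, -0.007) → max |·| = 0.045

0.045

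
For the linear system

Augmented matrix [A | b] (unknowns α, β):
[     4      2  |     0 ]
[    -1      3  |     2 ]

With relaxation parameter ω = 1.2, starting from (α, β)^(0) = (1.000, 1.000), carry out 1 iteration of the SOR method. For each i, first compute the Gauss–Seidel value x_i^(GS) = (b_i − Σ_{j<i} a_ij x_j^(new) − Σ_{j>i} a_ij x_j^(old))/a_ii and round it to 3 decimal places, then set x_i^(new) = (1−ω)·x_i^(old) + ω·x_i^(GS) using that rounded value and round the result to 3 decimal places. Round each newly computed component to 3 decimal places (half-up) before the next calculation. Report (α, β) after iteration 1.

Iteration 1:
  α: GS value = (0 - (2)·1.000) / (4) = -0.500;  α ← (1−ω)·1.000 + ω·-0.500 = -0.800
  β: GS value = (2 - (-1)·-0.800) / (3) = 0.400;  β ← (1−ω)·1.000 + ω·0.400 = 0.280

(-0.800, 0.280)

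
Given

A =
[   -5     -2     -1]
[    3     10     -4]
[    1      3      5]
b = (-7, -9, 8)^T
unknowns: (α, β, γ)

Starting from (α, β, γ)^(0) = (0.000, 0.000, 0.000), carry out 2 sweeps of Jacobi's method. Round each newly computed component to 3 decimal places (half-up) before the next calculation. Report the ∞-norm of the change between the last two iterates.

Iteration 1:
  α = (-7 - (-2)·0.000 - (-1)·0.000) / (-5) = 1.400
  β = (-9 - (3)·0.000 - (-4)·0.000) / (10) = -0.900
  γ = (8 - (1)·0.000 - (3)·0.000) / (5) = 1.600
Iteration 2:
  α = (-7 - (-2)·-0.900 - (-1)·1.600) / (-5) = 1.440
  β = (-9 - (3)·1.400 - (-4)·1.600) / (10) = -0.680
  γ = (8 - (1)·1.400 - (3)·-0.900) / (5) = 1.860
Change: (0.040, 0.220, 0.260) → max |·| = 0.260

0.260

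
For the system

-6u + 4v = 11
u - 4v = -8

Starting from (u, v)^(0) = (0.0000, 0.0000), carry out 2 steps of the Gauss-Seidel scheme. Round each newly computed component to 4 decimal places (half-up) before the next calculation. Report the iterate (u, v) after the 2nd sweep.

(-0.8055, 1.7986)

Iteration 1:
  u = (11 - (4)·0.0000) / (-6) = -1.8333
  v = (-8 - (1)·-1.8333) / (-4) = 1.5417
Iteration 2:
  u = (11 - (4)·1.5417) / (-6) = -0.8055
  v = (-8 - (1)·-0.8055) / (-4) = 1.7986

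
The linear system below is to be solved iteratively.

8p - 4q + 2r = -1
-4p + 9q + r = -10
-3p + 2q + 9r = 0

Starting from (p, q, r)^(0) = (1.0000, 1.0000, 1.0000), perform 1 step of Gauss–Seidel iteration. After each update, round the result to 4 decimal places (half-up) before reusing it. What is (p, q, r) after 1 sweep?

(0.1250, -1.1667, 0.3009)

Iteration 1:
  p = (-1 - (-4)·1.0000 - (2)·1.0000) / (8) = 0.1250
  q = (-10 - (-4)·0.1250 - (1)·1.0000) / (9) = -1.1667
  r = (0 - (-3)·0.1250 - (2)·-1.1667) / (9) = 0.3009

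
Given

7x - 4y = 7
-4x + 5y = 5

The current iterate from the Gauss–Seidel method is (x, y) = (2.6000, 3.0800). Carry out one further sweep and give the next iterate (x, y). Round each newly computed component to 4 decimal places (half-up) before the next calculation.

(2.7600, 3.2080)

One sweep:
  x = (7 - (-4)·3.0800) / (7) = 2.7600
  y = (5 - (-4)·2.7600) / (5) = 3.2080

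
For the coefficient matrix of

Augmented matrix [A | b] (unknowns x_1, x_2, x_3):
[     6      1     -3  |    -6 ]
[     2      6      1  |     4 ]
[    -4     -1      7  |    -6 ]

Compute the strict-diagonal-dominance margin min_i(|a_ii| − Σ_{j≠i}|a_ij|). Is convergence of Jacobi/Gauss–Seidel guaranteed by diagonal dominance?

row 1: |6| − (1+3) = 2
row 2: |6| − (2+1) = 3
row 3: |7| − (4+1) = 2
minimum over rows = 2 → strictly diagonally dominant (convergence guaranteed)

2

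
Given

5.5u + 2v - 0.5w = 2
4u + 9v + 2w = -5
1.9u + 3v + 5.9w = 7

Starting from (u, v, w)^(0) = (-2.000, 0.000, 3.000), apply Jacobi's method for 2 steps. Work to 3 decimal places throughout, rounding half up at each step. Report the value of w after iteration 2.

Iteration 1:
  u = (2 - (2)·0.000 - (-0.5)·3.000) / (5.5) = 0.636
  v = (-5 - (4)·-2.000 - (2)·3.000) / (9) = -0.333
  w = (7 - (1.9)·-2.000 - (3)·0.000) / (5.9) = 1.831
Iteration 2:
  u = (2 - (2)·-0.333 - (-0.5)·1.831) / (5.5) = 0.651
  v = (-5 - (4)·0.636 - (2)·1.831) / (9) = -1.245
  w = (7 - (1.9)·0.636 - (3)·-0.333) / (5.9) = 1.151

1.151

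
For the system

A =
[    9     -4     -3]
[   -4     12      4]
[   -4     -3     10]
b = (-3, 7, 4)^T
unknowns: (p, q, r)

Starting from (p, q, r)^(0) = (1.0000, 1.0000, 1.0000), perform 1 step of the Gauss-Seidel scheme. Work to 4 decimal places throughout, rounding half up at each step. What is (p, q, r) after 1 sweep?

Iteration 1:
  p = (-3 - (-4)·1.0000 - (-3)·1.0000) / (9) = 0.4444
  q = (7 - (-4)·0.4444 - (4)·1.0000) / (12) = 0.3981
  r = (4 - (-4)·0.4444 - (-3)·0.3981) / (10) = 0.6972

(0.4444, 0.3981, 0.6972)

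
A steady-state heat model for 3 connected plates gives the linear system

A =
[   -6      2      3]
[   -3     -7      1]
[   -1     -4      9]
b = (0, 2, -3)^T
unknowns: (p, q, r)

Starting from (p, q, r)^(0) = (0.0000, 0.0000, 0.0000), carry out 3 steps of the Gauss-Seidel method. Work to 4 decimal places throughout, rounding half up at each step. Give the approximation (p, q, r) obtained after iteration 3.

Iteration 1:
  p = (0 - (2)·0.0000 - (3)·0.0000) / (-6) = 0.0000
  q = (2 - (-3)·0.0000 - (1)·0.0000) / (-7) = -0.2857
  r = (-3 - (-1)·0.0000 - (-4)·-0.2857) / (9) = -0.4603
Iteration 2:
  p = (0 - (2)·-0.2857 - (3)·-0.4603) / (-6) = -0.3254
  q = (2 - (-3)·-0.3254 - (1)·-0.4603) / (-7) = -0.2120
  r = (-3 - (-1)·-0.3254 - (-4)·-0.2120) / (9) = -0.4637
Iteration 3:
  p = (0 - (2)·-0.2120 - (3)·-0.4637) / (-6) = -0.3025
  q = (2 - (-3)·-0.3025 - (1)·-0.4637) / (-7) = -0.2223
  r = (-3 - (-1)·-0.3025 - (-4)·-0.2223) / (9) = -0.4657

(-0.3025, -0.2223, -0.4657)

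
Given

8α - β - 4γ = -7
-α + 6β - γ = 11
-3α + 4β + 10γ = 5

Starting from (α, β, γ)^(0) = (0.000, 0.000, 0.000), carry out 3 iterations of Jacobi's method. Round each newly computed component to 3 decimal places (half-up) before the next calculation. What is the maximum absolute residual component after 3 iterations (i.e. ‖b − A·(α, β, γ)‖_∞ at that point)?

1.176

Iteration 1:
  α = (-7 - (-1)·0.000 - (-4)·0.000) / (8) = -0.875
  β = (11 - (-1)·0.000 - (-1)·0.000) / (6) = 1.833
  γ = (5 - (-3)·0.000 - (4)·0.000) / (10) = 0.500
Iteration 2:
  α = (-7 - (-1)·1.833 - (-4)·0.500) / (8) = -0.396
  β = (11 - (-1)·-0.875 - (-1)·0.500) / (6) = 1.771
  γ = (5 - (-3)·-0.875 - (4)·1.833) / (10) = -0.496
Iteration 3:
  α = (-7 - (-1)·1.771 - (-4)·-0.496) / (8) = -0.902
  β = (11 - (-1)·-0.396 - (-1)·-0.496) / (6) = 1.685
  γ = (5 - (-3)·-0.396 - (4)·1.771) / (10) = -0.327
Residual b − A·x = (0.593, -0.339, -1.176); ∞-norm = 1.176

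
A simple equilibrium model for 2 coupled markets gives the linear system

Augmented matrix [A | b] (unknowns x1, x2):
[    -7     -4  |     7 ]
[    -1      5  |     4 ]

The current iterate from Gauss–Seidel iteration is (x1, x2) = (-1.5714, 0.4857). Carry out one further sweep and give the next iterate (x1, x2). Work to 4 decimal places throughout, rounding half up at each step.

(-1.2775, 0.5445)

One sweep:
  x1 = (7 - (-4)·0.4857) / (-7) = -1.2775
  x2 = (4 - (-1)·-1.2775) / (5) = 0.5445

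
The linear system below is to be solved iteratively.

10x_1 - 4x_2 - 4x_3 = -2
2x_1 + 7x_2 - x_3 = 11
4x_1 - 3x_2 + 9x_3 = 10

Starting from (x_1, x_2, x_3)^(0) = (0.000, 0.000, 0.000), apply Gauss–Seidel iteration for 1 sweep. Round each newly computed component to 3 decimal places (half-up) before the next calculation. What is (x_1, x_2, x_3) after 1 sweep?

(-0.200, 1.629, 1.743)

Iteration 1:
  x_1 = (-2 - (-4)·0.000 - (-4)·0.000) / (10) = -0.200
  x_2 = (11 - (2)·-0.200 - (-1)·0.000) / (7) = 1.629
  x_3 = (10 - (4)·-0.200 - (-3)·1.629) / (9) = 1.743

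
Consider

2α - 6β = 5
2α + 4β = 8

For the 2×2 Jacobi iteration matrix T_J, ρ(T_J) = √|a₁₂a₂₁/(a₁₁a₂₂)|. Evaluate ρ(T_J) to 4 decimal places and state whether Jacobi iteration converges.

a₁₂a₂₁/(a₁₁a₂₂) = (-6)·(2) / ((2)·(4)) = -1.500000
ρ = √|-1.500000| = √1.500000 = 1.2247
ρ > 1, so Jacobi diverges

1.2247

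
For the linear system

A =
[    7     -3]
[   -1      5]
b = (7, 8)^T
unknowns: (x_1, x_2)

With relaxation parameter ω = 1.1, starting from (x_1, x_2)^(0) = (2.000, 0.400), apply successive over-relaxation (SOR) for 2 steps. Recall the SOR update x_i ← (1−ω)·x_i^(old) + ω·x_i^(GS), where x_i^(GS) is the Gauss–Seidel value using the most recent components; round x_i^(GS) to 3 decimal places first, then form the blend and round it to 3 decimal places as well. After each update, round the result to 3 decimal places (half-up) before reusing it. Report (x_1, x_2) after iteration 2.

(1.915, 1.985)

Iteration 1:
  x_1: GS value = (7 - (-3)·0.400) / (7) = 1.171;  x_1 ← (1−ω)·2.000 + ω·1.171 = 1.088
  x_2: GS value = (8 - (-1)·1.088) / (5) = 1.818;  x_2 ← (1−ω)·0.400 + ω·1.818 = 1.960
Iteration 2:
  x_1: GS value = (7 - (-3)·1.960) / (7) = 1.840;  x_1 ← (1−ω)·1.088 + ω·1.840 = 1.915
  x_2: GS value = (8 - (-1)·1.915) / (5) = 1.983;  x_2 ← (1−ω)·1.960 + ω·1.983 = 1.985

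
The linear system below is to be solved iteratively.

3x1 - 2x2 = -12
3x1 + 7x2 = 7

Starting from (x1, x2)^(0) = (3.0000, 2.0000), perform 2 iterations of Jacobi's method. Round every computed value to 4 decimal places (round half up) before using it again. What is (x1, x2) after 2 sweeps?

(-4.1905, 2.1429)

Iteration 1:
  x1 = (-12 - (-2)·2.0000) / (3) = -2.6667
  x2 = (7 - (3)·3.0000) / (7) = -0.2857
Iteration 2:
  x1 = (-12 - (-2)·-0.2857) / (3) = -4.1905
  x2 = (7 - (3)·-2.6667) / (7) = 2.1429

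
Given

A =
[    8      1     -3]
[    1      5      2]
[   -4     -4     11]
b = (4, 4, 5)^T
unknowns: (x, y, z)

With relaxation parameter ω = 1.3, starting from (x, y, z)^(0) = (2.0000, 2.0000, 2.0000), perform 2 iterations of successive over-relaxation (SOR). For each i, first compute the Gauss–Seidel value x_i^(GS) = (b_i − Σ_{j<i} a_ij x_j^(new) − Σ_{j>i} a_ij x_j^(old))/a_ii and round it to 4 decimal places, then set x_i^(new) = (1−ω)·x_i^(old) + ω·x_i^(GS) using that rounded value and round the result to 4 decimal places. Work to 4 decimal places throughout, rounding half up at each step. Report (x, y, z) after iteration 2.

(0.5437, 1.1581, 1.4098)

Iteration 1:
  x: GS value = (4 - (1)·2.0000 - (-3)·2.0000) / (8) = 1.0000;  x ← (1−ω)·2.0000 + ω·1.0000 = 0.7000
  y: GS value = (4 - (1)·0.7000 - (2)·2.0000) / (5) = -0.1400;  y ← (1−ω)·2.0000 + ω·-0.1400 = -0.7820
  z: GS value = (5 - (-4)·0.7000 - (-4)·-0.7820) / (11) = 0.4247;  z ← (1−ω)·2.0000 + ω·0.4247 = -0.0479
Iteration 2:
  x: GS value = (4 - (1)·-0.7820 - (-3)·-0.0479) / (8) = 0.5798;  x ← (1−ω)·0.7000 + ω·0.5798 = 0.5437
  y: GS value = (4 - (1)·0.5437 - (2)·-0.0479) / (5) = 0.7104;  y ← (1−ω)·-0.7820 + ω·0.7104 = 1.1581
  z: GS value = (5 - (-4)·0.5437 - (-4)·1.1581) / (11) = 1.0734;  z ← (1−ω)·-0.0479 + ω·1.0734 = 1.4098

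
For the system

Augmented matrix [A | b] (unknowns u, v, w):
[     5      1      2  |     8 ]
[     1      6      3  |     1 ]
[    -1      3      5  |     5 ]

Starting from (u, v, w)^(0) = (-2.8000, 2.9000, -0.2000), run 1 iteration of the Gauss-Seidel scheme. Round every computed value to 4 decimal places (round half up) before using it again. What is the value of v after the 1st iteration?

0.0833

Iteration 1:
  u = (8 - (1)·2.9000 - (2)·-0.2000) / (5) = 1.1000
  v = (1 - (1)·1.1000 - (3)·-0.2000) / (6) = 0.0833
  w = (5 - (-1)·1.1000 - (3)·0.0833) / (5) = 1.1700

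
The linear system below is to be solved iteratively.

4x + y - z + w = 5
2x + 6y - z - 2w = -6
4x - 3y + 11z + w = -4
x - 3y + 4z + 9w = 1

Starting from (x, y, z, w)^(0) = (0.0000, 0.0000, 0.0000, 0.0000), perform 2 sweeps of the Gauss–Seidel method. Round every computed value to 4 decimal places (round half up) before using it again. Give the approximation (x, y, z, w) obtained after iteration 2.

(1.2942, -1.6204, -1.2794, -0.0042)

Iteration 1:
  x = (5 - (1)·0.0000 - (-1)·0.0000 - (1)·0.0000) / (4) = 1.2500
  y = (-6 - (2)·1.2500 - (-1)·0.0000 - (-2)·0.0000) / (6) = -1.4167
  z = (-4 - (4)·1.2500 - (-3)·-1.4167 - (1)·0.0000) / (11) = -1.2046
  w = (1 - (1)·1.2500 - (-3)·-1.4167 - (4)·-1.2046) / (9) = 0.0354
Iteration 2:
  x = (5 - (1)·-1.4167 - (-1)·-1.2046 - (1)·0.0354) / (4) = 1.2942
  y = (-6 - (2)·1.2942 - (-1)·-1.2046 - (-2)·0.0354) / (6) = -1.6204
  z = (-4 - (4)·1.2942 - (-3)·-1.6204 - (1)·0.0354) / (11) = -1.2794
  w = (1 - (1)·1.2942 - (-3)·-1.6204 - (4)·-1.2794) / (9) = -0.0042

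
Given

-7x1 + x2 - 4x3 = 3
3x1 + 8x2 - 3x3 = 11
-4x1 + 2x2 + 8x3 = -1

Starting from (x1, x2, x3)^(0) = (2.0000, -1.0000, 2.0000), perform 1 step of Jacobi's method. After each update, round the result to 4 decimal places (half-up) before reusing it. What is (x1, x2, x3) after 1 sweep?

(-1.7143, 1.3750, 1.1250)

Iteration 1:
  x1 = (3 - (1)·-1.0000 - (-4)·2.0000) / (-7) = -1.7143
  x2 = (11 - (3)·2.0000 - (-3)·2.0000) / (8) = 1.3750
  x3 = (-1 - (-4)·2.0000 - (2)·-1.0000) / (8) = 1.1250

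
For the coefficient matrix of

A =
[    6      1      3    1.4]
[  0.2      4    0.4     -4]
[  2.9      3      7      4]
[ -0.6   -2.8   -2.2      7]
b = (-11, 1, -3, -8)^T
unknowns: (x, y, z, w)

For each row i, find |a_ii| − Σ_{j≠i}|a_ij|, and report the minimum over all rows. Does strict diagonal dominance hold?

-2.9

row 1: |6| − (1+3+1.4) = 0.6
row 2: |4| − (0.2+0.4+4) = -0.6
row 3: |7| − (2.9+3+4) = -2.9
row 4: |7| − (0.6+2.8+2.2) = 1.4
minimum over rows = -2.9 → not strictly diagonally dominant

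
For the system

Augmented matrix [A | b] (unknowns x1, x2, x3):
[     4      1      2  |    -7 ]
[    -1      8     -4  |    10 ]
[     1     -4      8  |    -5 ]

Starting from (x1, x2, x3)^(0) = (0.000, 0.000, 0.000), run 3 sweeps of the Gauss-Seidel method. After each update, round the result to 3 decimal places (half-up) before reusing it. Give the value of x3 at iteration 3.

Iteration 1:
  x1 = (-7 - (1)·0.000 - (2)·0.000) / (4) = -1.750
  x2 = (10 - (-1)·-1.750 - (-4)·0.000) / (8) = 1.031
  x3 = (-5 - (1)·-1.750 - (-4)·1.031) / (8) = 0.109
Iteration 2:
  x1 = (-7 - (1)·1.031 - (2)·0.109) / (4) = -2.062
  x2 = (10 - (-1)·-2.062 - (-4)·0.109) / (8) = 1.047
  x3 = (-5 - (1)·-2.062 - (-4)·1.047) / (8) = 0.156
Iteration 3:
  x1 = (-7 - (1)·1.047 - (2)·0.156) / (4) = -2.090
  x2 = (10 - (-1)·-2.090 - (-4)·0.156) / (8) = 1.067
  x3 = (-5 - (1)·-2.090 - (-4)·1.067) / (8) = 0.170

0.170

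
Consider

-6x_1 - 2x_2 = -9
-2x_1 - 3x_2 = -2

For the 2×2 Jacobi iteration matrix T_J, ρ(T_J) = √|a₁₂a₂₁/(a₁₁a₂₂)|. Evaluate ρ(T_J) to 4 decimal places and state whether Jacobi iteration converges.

0.4714

a₁₂a₂₁/(a₁₁a₂₂) = (-2)·(-2) / ((-6)·(-3)) = 0.222222
ρ = √|0.222222| = √0.222222 = 0.4714
ρ < 1, so Jacobi converges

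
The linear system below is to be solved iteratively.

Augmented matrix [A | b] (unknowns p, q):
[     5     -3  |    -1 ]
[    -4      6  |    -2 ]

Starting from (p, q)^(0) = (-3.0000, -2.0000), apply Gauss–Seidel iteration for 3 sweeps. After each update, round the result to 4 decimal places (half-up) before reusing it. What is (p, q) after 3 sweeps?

Iteration 1:
  p = (-1 - (-3)·-2.0000) / (5) = -1.4000
  q = (-2 - (-4)·-1.4000) / (6) = -1.2667
Iteration 2:
  p = (-1 - (-3)·-1.2667) / (5) = -0.9600
  q = (-2 - (-4)·-0.9600) / (6) = -0.9733
Iteration 3:
  p = (-1 - (-3)·-0.9733) / (5) = -0.7840
  q = (-2 - (-4)·-0.7840) / (6) = -0.8560

(-0.7840, -0.8560)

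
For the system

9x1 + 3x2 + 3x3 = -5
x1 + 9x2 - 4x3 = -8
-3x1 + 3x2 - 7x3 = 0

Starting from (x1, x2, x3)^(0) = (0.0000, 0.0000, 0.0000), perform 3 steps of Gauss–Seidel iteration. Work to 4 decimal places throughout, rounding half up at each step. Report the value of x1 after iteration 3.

-0.1549

Iteration 1:
  x1 = (-5 - (3)·0.0000 - (3)·0.0000) / (9) = -0.5556
  x2 = (-8 - (1)·-0.5556 - (-4)·0.0000) / (9) = -0.8272
  x3 = (0 - (-3)·-0.5556 - (3)·-0.8272) / (-7) = -0.1164
Iteration 2:
  x1 = (-5 - (3)·-0.8272 - (3)·-0.1164) / (9) = -0.2410
  x2 = (-8 - (1)·-0.2410 - (-4)·-0.1164) / (9) = -0.9138
  x3 = (0 - (-3)·-0.2410 - (3)·-0.9138) / (-7) = -0.2883
Iteration 3:
  x1 = (-5 - (3)·-0.9138 - (3)·-0.2883) / (9) = -0.1549
  x2 = (-8 - (1)·-0.1549 - (-4)·-0.2883) / (9) = -0.9998
  x3 = (0 - (-3)·-0.1549 - (3)·-0.9998) / (-7) = -0.3621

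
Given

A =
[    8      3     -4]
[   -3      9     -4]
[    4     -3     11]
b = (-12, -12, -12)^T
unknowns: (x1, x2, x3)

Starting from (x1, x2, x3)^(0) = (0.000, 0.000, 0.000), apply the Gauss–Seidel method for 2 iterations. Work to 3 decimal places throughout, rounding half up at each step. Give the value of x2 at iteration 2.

Iteration 1:
  x1 = (-12 - (3)·0.000 - (-4)·0.000) / (8) = -1.500
  x2 = (-12 - (-3)·-1.500 - (-4)·0.000) / (9) = -1.833
  x3 = (-12 - (4)·-1.500 - (-3)·-1.833) / (11) = -1.045
Iteration 2:
  x1 = (-12 - (3)·-1.833 - (-4)·-1.045) / (8) = -1.335
  x2 = (-12 - (-3)·-1.335 - (-4)·-1.045) / (9) = -2.243
  x3 = (-12 - (4)·-1.335 - (-3)·-2.243) / (11) = -1.217

-2.243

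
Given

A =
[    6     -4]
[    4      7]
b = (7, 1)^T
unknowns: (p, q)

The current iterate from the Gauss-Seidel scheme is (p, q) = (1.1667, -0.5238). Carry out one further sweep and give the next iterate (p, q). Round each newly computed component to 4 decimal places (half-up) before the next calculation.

One sweep:
  p = (7 - (-4)·-0.5238) / (6) = 0.8175
  q = (1 - (4)·0.8175) / (7) = -0.3243

(0.8175, -0.3243)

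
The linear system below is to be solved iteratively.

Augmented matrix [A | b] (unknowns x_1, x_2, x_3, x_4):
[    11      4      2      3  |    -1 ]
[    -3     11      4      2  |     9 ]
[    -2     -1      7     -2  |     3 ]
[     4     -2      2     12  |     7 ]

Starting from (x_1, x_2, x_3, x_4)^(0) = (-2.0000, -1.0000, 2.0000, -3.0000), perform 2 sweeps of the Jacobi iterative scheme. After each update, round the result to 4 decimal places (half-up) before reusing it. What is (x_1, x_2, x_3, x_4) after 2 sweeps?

(-0.1207, 1.2958, 0.8636, 0.5465)

Iteration 1:
  x_1 = (-1 - (4)·-1.0000 - (2)·2.0000 - (3)·-3.0000) / (11) = 0.7273
  x_2 = (9 - (-3)·-2.0000 - (4)·2.0000 - (2)·-3.0000) / (11) = 0.0909
  x_3 = (3 - (-2)·-2.0000 - (-1)·-1.0000 - (-2)·-3.0000) / (7) = -1.1429
  x_4 = (7 - (4)·-2.0000 - (-2)·-1.0000 - (2)·2.0000) / (12) = 0.7500
Iteration 2:
  x_1 = (-1 - (4)·0.0909 - (2)·-1.1429 - (3)·0.7500) / (11) = -0.1207
  x_2 = (9 - (-3)·0.7273 - (4)·-1.1429 - (2)·0.7500) / (11) = 1.2958
  x_3 = (3 - (-2)·0.7273 - (-1)·0.0909 - (-2)·0.7500) / (7) = 0.8636
  x_4 = (7 - (4)·0.7273 - (-2)·0.0909 - (2)·-1.1429) / (12) = 0.5465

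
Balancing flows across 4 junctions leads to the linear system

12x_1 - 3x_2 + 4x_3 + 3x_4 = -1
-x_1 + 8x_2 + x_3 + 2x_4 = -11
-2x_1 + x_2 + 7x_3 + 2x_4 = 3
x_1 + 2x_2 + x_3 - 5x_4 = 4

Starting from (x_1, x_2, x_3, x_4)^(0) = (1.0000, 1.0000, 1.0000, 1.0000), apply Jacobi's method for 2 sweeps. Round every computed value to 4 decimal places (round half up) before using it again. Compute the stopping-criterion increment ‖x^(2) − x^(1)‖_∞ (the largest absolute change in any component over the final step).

Iteration 1:
  x_1 = (-1 - (-3)·1.0000 - (4)·1.0000 - (3)·1.0000) / (12) = -0.4167
  x_2 = (-11 - (-1)·1.0000 - (1)·1.0000 - (2)·1.0000) / (8) = -1.6250
  x_3 = (3 - (-2)·1.0000 - (1)·1.0000 - (2)·1.0000) / (7) = 0.2857
  x_4 = (4 - (1)·1.0000 - (2)·1.0000 - (1)·1.0000) / (-5) = 0.0000
Iteration 2:
  x_1 = (-1 - (-3)·-1.6250 - (4)·0.2857 - (3)·0.0000) / (12) = -0.5848
  x_2 = (-11 - (-1)·-0.4167 - (1)·0.2857 - (2)·0.0000) / (8) = -1.4628
  x_3 = (3 - (-2)·-0.4167 - (1)·-1.6250 - (2)·0.0000) / (7) = 0.5417
  x_4 = (4 - (1)·-0.4167 - (2)·-1.6250 - (1)·0.2857) / (-5) = -1.4762
Change: (-0.1681, 0.1622, 0.2560, -1.4762) → max |·| = 1.4762

1.4762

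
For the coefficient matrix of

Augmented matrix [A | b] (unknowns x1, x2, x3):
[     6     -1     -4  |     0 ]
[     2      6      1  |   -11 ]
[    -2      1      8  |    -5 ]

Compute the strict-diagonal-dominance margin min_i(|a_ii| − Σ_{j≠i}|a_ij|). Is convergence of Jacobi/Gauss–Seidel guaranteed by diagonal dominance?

row 1: |6| − (1+4) = 1
row 2: |6| − (2+1) = 3
row 3: |8| − (2+1) = 5
minimum over rows = 1 → strictly diagonally dominant (convergence guaranteed)

1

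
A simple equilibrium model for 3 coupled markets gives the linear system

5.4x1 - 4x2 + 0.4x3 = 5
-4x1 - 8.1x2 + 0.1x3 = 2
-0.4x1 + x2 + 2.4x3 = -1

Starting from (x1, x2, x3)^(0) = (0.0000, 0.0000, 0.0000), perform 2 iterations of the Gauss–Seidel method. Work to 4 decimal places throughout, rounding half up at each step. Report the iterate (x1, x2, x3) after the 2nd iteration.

(0.4021, -0.4451, -0.1642)

Iteration 1:
  x1 = (5 - (-4)·0.0000 - (0.4)·0.0000) / (5.4) = 0.9259
  x2 = (2 - (-4)·0.9259 - (0.1)·0.0000) / (-8.1) = -0.7041
  x3 = (-1 - (-0.4)·0.9259 - (1)·-0.7041) / (2.4) = 0.0310
Iteration 2:
  x1 = (5 - (-4)·-0.7041 - (0.4)·0.0310) / (5.4) = 0.4021
  x2 = (2 - (-4)·0.4021 - (0.1)·0.0310) / (-8.1) = -0.4451
  x3 = (-1 - (-0.4)·0.4021 - (1)·-0.4451) / (2.4) = -0.1642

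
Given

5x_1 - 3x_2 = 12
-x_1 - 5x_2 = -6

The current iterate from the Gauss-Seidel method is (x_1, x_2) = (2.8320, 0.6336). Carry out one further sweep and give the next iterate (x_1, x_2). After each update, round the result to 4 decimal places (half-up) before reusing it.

(2.7802, 0.6440)

One sweep:
  x_1 = (12 - (-3)·0.6336) / (5) = 2.7802
  x_2 = (-6 - (-1)·2.7802) / (-5) = 0.6440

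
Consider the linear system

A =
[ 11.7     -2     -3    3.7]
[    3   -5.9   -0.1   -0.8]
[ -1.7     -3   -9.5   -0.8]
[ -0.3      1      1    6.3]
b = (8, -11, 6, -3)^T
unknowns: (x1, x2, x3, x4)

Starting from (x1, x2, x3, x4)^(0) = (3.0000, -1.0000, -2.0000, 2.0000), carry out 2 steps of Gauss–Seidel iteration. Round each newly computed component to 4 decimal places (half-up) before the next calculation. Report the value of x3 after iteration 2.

-1.4740

Iteration 1:
  x1 = (8 - (-2)·-1.0000 - (-3)·-2.0000 - (3.7)·2.0000) / (11.7) = -0.6325
  x2 = (-11 - (3)·-0.6325 - (-0.1)·-2.0000 - (-0.8)·2.0000) / (-5.9) = 1.3055
  x3 = (6 - (-1.7)·-0.6325 - (-3)·1.3055 - (-0.8)·2.0000) / (-9.5) = -1.0991
  x4 = (-3 - (-0.3)·-0.6325 - (1)·1.3055 - (1)·-1.0991) / (6.3) = -0.5391
Iteration 2:
  x1 = (8 - (-2)·1.3055 - (-3)·-1.0991 - (3.7)·-0.5391) / (11.7) = 0.7956
  x2 = (-11 - (3)·0.7956 - (-0.1)·-1.0991 - (-0.8)·-0.5391) / (-5.9) = 2.3607
  x3 = (6 - (-1.7)·0.7956 - (-3)·2.3607 - (-0.8)·-0.5391) / (-9.5) = -1.4740
  x4 = (-3 - (-0.3)·0.7956 - (1)·2.3607 - (1)·-1.4740) / (6.3) = -0.5791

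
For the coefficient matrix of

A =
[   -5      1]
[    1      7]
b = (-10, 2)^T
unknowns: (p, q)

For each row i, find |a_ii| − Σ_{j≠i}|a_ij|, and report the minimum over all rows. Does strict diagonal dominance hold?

row 1: |-5| − (1) = 4
row 2: |7| − (1) = 6
minimum over rows = 4 → strictly diagonally dominant (convergence guaranteed)

4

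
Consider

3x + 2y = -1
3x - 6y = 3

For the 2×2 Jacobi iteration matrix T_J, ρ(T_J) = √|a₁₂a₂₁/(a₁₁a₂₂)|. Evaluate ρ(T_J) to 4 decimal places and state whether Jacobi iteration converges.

a₁₂a₂₁/(a₁₁a₂₂) = (2)·(3) / ((3)·(-6)) = -0.333333
ρ = √|-0.333333| = √0.333333 = 0.5774
ρ < 1, so Jacobi converges

0.5774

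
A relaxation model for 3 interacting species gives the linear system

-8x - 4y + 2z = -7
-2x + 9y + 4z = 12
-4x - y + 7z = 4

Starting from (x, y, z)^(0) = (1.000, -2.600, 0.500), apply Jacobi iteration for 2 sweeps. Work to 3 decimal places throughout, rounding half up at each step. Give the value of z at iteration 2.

2.076

Iteration 1:
  x = (-7 - (-4)·-2.600 - (2)·0.500) / (-8) = 2.300
  y = (12 - (-2)·1.000 - (4)·0.500) / (9) = 1.333
  z = (4 - (-4)·1.000 - (-1)·-2.600) / (7) = 0.771
Iteration 2:
  x = (-7 - (-4)·1.333 - (2)·0.771) / (-8) = 0.401
  y = (12 - (-2)·2.300 - (4)·0.771) / (9) = 1.502
  z = (4 - (-4)·2.300 - (-1)·1.333) / (7) = 2.076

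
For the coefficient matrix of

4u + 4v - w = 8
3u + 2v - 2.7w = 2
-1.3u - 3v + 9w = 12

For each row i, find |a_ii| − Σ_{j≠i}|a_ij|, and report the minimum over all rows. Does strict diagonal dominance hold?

row 1: |4| − (4+1) = -1
row 2: |2| − (3+2.7) = -3.7
row 3: |9| − (1.3+3) = 4.7
minimum over rows = -3.7 → not strictly diagonally dominant

-3.7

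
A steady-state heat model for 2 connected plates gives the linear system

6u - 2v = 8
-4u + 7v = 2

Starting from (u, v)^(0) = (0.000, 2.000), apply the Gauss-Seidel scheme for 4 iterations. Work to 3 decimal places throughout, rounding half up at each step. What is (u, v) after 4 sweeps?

(1.766, 1.295)

Iteration 1:
  u = (8 - (-2)·2.000) / (6) = 2.000
  v = (2 - (-4)·2.000) / (7) = 1.429
Iteration 2:
  u = (8 - (-2)·1.429) / (6) = 1.810
  v = (2 - (-4)·1.810) / (7) = 1.320
Iteration 3:
  u = (8 - (-2)·1.320) / (6) = 1.773
  v = (2 - (-4)·1.773) / (7) = 1.299
Iteration 4:
  u = (8 - (-2)·1.299) / (6) = 1.766
  v = (2 - (-4)·1.766) / (7) = 1.295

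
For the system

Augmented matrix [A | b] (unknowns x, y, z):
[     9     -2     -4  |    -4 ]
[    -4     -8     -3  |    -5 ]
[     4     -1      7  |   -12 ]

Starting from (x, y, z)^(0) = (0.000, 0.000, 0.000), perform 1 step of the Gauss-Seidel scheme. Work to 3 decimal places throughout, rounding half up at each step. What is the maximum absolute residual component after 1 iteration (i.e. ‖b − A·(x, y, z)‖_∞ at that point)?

4.020

Iteration 1:
  x = (-4 - (-2)·0.000 - (-4)·0.000) / (9) = -0.444
  y = (-5 - (-4)·-0.444 - (-3)·0.000) / (-8) = 0.847
  z = (-12 - (4)·-0.444 - (-1)·0.847) / (7) = -1.340
Residual b − A·x = (-3.670, -4.020, 0.003); ∞-norm = 4.020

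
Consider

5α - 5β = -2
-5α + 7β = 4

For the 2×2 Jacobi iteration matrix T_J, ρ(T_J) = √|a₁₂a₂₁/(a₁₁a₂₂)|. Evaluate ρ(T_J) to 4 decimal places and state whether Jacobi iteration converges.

a₁₂a₂₁/(a₁₁a₂₂) = (-5)·(-5) / ((5)·(7)) = 0.714286
ρ = √|0.714286| = √0.714286 = 0.8452
ρ < 1, so Jacobi converges

0.8452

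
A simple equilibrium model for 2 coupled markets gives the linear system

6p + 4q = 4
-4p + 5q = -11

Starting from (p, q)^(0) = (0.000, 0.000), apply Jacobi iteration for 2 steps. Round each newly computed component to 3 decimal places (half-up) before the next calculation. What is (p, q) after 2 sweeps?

Iteration 1:
  p = (4 - (4)·0.000) / (6) = 0.667
  q = (-11 - (-4)·0.000) / (5) = -2.200
Iteration 2:
  p = (4 - (4)·-2.200) / (6) = 2.133
  q = (-11 - (-4)·0.667) / (5) = -1.666

(2.133, -1.666)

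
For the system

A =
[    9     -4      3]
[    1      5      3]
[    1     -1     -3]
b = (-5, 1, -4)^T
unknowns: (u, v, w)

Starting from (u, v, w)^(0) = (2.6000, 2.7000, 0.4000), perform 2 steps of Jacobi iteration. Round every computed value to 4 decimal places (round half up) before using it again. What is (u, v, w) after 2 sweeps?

Iteration 1:
  u = (-5 - (-4)·2.7000 - (3)·0.4000) / (9) = 0.5111
  v = (1 - (1)·2.6000 - (3)·0.4000) / (5) = -0.5600
  w = (-4 - (1)·2.6000 - (-1)·2.7000) / (-3) = 1.3000
Iteration 2:
  u = (-5 - (-4)·-0.5600 - (3)·1.3000) / (9) = -1.2378
  v = (1 - (1)·0.5111 - (3)·1.3000) / (5) = -0.6822
  w = (-4 - (1)·0.5111 - (-1)·-0.5600) / (-3) = 1.6904

(-1.2378, -0.6822, 1.6904)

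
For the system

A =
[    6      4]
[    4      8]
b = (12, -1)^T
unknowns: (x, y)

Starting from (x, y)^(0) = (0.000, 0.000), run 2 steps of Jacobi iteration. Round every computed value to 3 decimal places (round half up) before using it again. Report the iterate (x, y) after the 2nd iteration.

Iteration 1:
  x = (12 - (4)·0.000) / (6) = 2.000
  y = (-1 - (4)·0.000) / (8) = -0.125
Iteration 2:
  x = (12 - (4)·-0.125) / (6) = 2.083
  y = (-1 - (4)·2.000) / (8) = -1.125

(2.083, -1.125)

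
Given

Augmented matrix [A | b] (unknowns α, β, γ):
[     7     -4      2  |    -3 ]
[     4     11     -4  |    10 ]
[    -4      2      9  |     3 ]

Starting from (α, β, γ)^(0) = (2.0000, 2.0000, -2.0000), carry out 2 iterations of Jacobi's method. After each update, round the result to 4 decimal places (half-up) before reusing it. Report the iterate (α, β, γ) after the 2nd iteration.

(-0.9625, 0.7244, 1.0260)

Iteration 1:
  α = (-3 - (-4)·2.0000 - (2)·-2.0000) / (7) = 1.2857
  β = (10 - (4)·2.0000 - (-4)·-2.0000) / (11) = -0.5455
  γ = (3 - (-4)·2.0000 - (2)·2.0000) / (9) = 0.7778
Iteration 2:
  α = (-3 - (-4)·-0.5455 - (2)·0.7778) / (7) = -0.9625
  β = (10 - (4)·1.2857 - (-4)·0.7778) / (11) = 0.7244
  γ = (3 - (-4)·1.2857 - (2)·-0.5455) / (9) = 1.0260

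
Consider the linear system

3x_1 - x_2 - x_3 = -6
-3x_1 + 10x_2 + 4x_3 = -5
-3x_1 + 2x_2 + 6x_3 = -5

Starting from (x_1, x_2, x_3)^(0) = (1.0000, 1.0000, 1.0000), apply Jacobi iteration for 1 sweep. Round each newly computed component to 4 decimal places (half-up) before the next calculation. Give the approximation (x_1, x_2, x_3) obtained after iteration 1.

(-1.3333, -0.6000, -0.6667)

Iteration 1:
  x_1 = (-6 - (-1)·1.0000 - (-1)·1.0000) / (3) = -1.3333
  x_2 = (-5 - (-3)·1.0000 - (4)·1.0000) / (10) = -0.6000
  x_3 = (-5 - (-3)·1.0000 - (2)·1.0000) / (6) = -0.6667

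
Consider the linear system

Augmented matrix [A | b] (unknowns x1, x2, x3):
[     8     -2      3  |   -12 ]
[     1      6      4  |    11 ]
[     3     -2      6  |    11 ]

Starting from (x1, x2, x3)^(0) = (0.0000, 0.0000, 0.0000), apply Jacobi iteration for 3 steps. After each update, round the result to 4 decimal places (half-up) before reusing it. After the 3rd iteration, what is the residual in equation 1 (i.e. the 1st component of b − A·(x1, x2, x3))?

Iteration 1:
  x1 = (-12 - (-2)·0.0000 - (3)·0.0000) / (8) = -1.5000
  x2 = (11 - (1)·0.0000 - (4)·0.0000) / (6) = 1.8333
  x3 = (11 - (3)·0.0000 - (-2)·0.0000) / (6) = 1.8333
Iteration 2:
  x1 = (-12 - (-2)·1.8333 - (3)·1.8333) / (8) = -1.7292
  x2 = (11 - (1)·-1.5000 - (4)·1.8333) / (6) = 0.8611
  x3 = (11 - (3)·-1.5000 - (-2)·1.8333) / (6) = 3.1944
Iteration 3:
  x1 = (-12 - (-2)·0.8611 - (3)·3.1944) / (8) = -2.4826
  x2 = (11 - (1)·-1.7292 - (4)·3.1944) / (6) = -0.0081
  x3 = (11 - (3)·-1.7292 - (-2)·0.8611) / (6) = 2.9850
Residual b − A·x = (-1.1104, 1.5912, 0.5216)

-1.1104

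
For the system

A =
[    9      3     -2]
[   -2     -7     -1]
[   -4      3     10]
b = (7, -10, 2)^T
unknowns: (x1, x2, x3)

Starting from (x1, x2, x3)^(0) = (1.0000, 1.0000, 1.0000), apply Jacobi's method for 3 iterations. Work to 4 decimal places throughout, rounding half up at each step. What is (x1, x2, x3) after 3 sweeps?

(0.4164, 1.2587, 0.0459)

Iteration 1:
  x1 = (7 - (3)·1.0000 - (-2)·1.0000) / (9) = 0.6667
  x2 = (-10 - (-2)·1.0000 - (-1)·1.0000) / (-7) = 1.0000
  x3 = (2 - (-4)·1.0000 - (3)·1.0000) / (10) = 0.3000
Iteration 2:
  x1 = (7 - (3)·1.0000 - (-2)·0.3000) / (9) = 0.5111
  x2 = (-10 - (-2)·0.6667 - (-1)·0.3000) / (-7) = 1.1952
  x3 = (2 - (-4)·0.6667 - (3)·1.0000) / (10) = 0.1667
Iteration 3:
  x1 = (7 - (3)·1.1952 - (-2)·0.1667) / (9) = 0.4164
  x2 = (-10 - (-2)·0.5111 - (-1)·0.1667) / (-7) = 1.2587
  x3 = (2 - (-4)·0.5111 - (3)·1.1952) / (10) = 0.0459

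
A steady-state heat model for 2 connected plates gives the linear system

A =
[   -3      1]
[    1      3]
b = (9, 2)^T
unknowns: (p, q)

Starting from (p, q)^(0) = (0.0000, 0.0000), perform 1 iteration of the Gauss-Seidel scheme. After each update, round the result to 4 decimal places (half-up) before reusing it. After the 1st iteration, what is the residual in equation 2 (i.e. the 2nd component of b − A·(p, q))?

Iteration 1:
  p = (9 - (1)·0.0000) / (-3) = -3.0000
  q = (2 - (1)·-3.0000) / (3) = 1.6667
Residual b − A·x = (-1.6667, -0.0001)

-0.0001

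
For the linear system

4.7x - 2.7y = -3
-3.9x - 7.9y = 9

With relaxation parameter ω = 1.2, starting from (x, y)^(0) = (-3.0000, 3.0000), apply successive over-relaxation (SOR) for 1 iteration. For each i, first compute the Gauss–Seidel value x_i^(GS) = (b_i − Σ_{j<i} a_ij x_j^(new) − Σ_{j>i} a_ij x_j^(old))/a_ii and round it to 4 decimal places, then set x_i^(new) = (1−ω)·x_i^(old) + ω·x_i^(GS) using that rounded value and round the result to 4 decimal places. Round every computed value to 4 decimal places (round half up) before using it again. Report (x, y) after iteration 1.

Iteration 1:
  x: GS value = (-3 - (-2.7)·3.0000) / (4.7) = 1.0851;  x ← (1−ω)·-3.0000 + ω·1.0851 = 1.9021
  y: GS value = (9 - (-3.9)·1.9021) / (-7.9) = -2.0783;  y ← (1−ω)·3.0000 + ω·-2.0783 = -3.0940

(1.9021, -3.0940)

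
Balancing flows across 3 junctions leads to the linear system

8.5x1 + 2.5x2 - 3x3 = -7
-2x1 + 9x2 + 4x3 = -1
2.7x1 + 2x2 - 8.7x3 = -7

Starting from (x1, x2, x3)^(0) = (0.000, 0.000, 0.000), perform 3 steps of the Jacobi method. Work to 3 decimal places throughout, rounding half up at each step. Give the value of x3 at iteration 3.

Iteration 1:
  x1 = (-7 - (2.5)·0.000 - (-3)·0.000) / (8.5) = -0.824
  x2 = (-1 - (-2)·0.000 - (4)·0.000) / (9) = -0.111
  x3 = (-7 - (2.7)·0.000 - (2)·0.000) / (-8.7) = 0.805
Iteration 2:
  x1 = (-7 - (2.5)·-0.111 - (-3)·0.805) / (8.5) = -0.507
  x2 = (-1 - (-2)·-0.824 - (4)·0.805) / (9) = -0.652
  x3 = (-7 - (2.7)·-0.824 - (2)·-0.111) / (-8.7) = 0.523
Iteration 3:
  x1 = (-7 - (2.5)·-0.652 - (-3)·0.523) / (8.5) = -0.447
  x2 = (-1 - (-2)·-0.507 - (4)·0.523) / (9) = -0.456
  x3 = (-7 - (2.7)·-0.507 - (2)·-0.652) / (-8.7) = 0.497

0.497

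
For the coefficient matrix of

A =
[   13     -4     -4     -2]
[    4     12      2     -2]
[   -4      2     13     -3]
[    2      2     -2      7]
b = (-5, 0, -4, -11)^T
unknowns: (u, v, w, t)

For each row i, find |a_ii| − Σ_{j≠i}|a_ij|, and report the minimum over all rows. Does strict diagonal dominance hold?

1

row 1: |13| − (4+4+2) = 3
row 2: |12| − (4+2+2) = 4
row 3: |13| − (4+2+3) = 4
row 4: |7| − (2+2+2) = 1
minimum over rows = 1 → strictly diagonally dominant (convergence guaranteed)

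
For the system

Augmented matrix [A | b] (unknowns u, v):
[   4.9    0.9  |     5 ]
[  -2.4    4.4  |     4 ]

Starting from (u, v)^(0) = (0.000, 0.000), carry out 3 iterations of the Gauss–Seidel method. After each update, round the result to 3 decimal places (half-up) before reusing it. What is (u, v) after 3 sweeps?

Iteration 1:
  u = (5 - (0.9)·0.000) / (4.9) = 1.020
  v = (4 - (-2.4)·1.020) / (4.4) = 1.465
Iteration 2:
  u = (5 - (0.9)·1.465) / (4.9) = 0.751
  v = (4 - (-2.4)·0.751) / (4.4) = 1.319
Iteration 3:
  u = (5 - (0.9)·1.319) / (4.9) = 0.778
  v = (4 - (-2.4)·0.778) / (4.4) = 1.333

(0.778, 1.333)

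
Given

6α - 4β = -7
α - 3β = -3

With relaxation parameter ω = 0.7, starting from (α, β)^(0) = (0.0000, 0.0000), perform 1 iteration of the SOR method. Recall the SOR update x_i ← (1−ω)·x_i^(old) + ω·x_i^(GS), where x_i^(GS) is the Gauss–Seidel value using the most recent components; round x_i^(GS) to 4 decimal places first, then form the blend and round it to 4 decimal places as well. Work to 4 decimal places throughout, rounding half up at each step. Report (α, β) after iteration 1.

Iteration 1:
  α: GS value = (-7 - (-4)·0.0000) / (6) = -1.1667;  α ← (1−ω)·0.0000 + ω·-1.1667 = -0.8167
  β: GS value = (-3 - (1)·-0.8167) / (-3) = 0.7278;  β ← (1−ω)·0.0000 + ω·0.7278 = 0.5095

(-0.8167, 0.5095)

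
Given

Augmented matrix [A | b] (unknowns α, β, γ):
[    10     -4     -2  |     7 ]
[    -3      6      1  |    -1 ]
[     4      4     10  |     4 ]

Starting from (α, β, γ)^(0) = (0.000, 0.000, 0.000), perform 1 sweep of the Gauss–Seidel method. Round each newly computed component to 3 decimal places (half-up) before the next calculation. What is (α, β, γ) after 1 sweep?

(0.700, 0.183, 0.047)

Iteration 1:
  α = (7 - (-4)·0.000 - (-2)·0.000) / (10) = 0.700
  β = (-1 - (-3)·0.700 - (1)·0.000) / (6) = 0.183
  γ = (4 - (4)·0.700 - (4)·0.183) / (10) = 0.047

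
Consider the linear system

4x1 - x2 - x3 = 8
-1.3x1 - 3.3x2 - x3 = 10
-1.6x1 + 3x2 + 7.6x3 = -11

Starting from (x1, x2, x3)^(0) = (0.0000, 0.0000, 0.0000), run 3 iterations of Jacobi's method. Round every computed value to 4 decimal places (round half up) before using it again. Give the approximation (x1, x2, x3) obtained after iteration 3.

(1.1976, -3.4287, 0.0721)

Iteration 1:
  x1 = (8 - (-1)·0.0000 - (-1)·0.0000) / (4) = 2.0000
  x2 = (10 - (-1.3)·0.0000 - (-1)·0.0000) / (-3.3) = -3.0303
  x3 = (-11 - (-1.6)·0.0000 - (3)·0.0000) / (7.6) = -1.4474
Iteration 2:
  x1 = (8 - (-1)·-3.0303 - (-1)·-1.4474) / (4) = 0.8806
  x2 = (10 - (-1.3)·2.0000 - (-1)·-1.4474) / (-3.3) = -3.3796
  x3 = (-11 - (-1.6)·2.0000 - (3)·-3.0303) / (7.6) = 0.1699
Iteration 3:
  x1 = (8 - (-1)·-3.3796 - (-1)·0.1699) / (4) = 1.1976
  x2 = (10 - (-1.3)·0.8806 - (-1)·0.1699) / (-3.3) = -3.4287
  x3 = (-11 - (-1.6)·0.8806 - (3)·-3.3796) / (7.6) = 0.0721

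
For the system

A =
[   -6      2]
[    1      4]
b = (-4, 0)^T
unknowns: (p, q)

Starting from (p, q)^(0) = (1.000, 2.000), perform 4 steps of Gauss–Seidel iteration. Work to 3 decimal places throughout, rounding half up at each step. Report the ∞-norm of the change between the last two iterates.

0.005

Iteration 1:
  p = (-4 - (2)·2.000) / (-6) = 1.333
  q = (0 - (1)·1.333) / (4) = -0.333
Iteration 2:
  p = (-4 - (2)·-0.333) / (-6) = 0.556
  q = (0 - (1)·0.556) / (4) = -0.139
Iteration 3:
  p = (-4 - (2)·-0.139) / (-6) = 0.620
  q = (0 - (1)·0.620) / (4) = -0.155
Iteration 4:
  p = (-4 - (2)·-0.155) / (-6) = 0.615
  q = (0 - (1)·0.615) / (4) = -0.154
Change: (-0.005, 0.001) → max |·| = 0.005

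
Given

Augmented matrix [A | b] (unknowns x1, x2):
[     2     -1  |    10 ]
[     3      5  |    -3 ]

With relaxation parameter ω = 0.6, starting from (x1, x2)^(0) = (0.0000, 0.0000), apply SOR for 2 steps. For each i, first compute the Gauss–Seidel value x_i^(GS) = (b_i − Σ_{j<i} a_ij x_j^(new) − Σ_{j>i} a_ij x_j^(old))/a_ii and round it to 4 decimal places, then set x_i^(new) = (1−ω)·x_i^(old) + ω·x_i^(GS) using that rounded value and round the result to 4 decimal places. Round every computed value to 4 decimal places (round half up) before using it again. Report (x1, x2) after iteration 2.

(3.7680, -2.2925)

Iteration 1:
  x1: GS value = (10 - (-1)·0.0000) / (2) = 5.0000;  x1 ← (1−ω)·0.0000 + ω·5.0000 = 3.0000
  x2: GS value = (-3 - (3)·3.0000) / (5) = -2.4000;  x2 ← (1−ω)·0.0000 + ω·-2.4000 = -1.4400
Iteration 2:
  x1: GS value = (10 - (-1)·-1.4400) / (2) = 4.2800;  x1 ← (1−ω)·3.0000 + ω·4.2800 = 3.7680
  x2: GS value = (-3 - (3)·3.7680) / (5) = -2.8608;  x2 ← (1−ω)·-1.4400 + ω·-2.8608 = -2.2925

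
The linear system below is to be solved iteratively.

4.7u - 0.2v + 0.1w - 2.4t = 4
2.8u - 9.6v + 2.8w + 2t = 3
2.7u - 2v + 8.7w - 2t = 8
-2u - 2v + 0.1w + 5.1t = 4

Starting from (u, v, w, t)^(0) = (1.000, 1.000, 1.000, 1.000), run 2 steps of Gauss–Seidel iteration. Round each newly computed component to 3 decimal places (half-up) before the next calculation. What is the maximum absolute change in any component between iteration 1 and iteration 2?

0.262

Iteration 1:
  u = (4 - (-0.2)·1.000 - (0.1)·1.000 - (-2.4)·1.000) / (4.7) = 1.383
  v = (3 - (2.8)·1.383 - (2.8)·1.000 - (2)·1.000) / (-9.6) = 0.591
  w = (8 - (2.7)·1.383 - (-2)·0.591 - (-2)·1.000) / (8.7) = 0.856
  t = (4 - (-2)·1.383 - (-2)·0.591 - (0.1)·0.856) / (5.1) = 1.542
Iteration 2:
  u = (4 - (-0.2)·0.591 - (0.1)·0.856 - (-2.4)·1.542) / (4.7) = 1.645
  v = (3 - (2.8)·1.645 - (2.8)·0.856 - (2)·1.542) / (-9.6) = 0.738
  w = (8 - (2.7)·1.645 - (-2)·0.738 - (-2)·1.542) / (8.7) = 0.933
  t = (4 - (-2)·1.645 - (-2)·0.738 - (0.1)·0.933) / (5.1) = 1.701
Change: (0.262, 0.147, 0.077, 0.159) → max |·| = 0.262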